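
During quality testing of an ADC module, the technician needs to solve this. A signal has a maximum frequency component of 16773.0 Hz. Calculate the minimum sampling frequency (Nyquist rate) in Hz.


The Nyquist rate is twice the maximum frequency component.
fs_min = 2 * fmax
      = 2 * 16773.0
      = 33546.0 Hz

33546.0


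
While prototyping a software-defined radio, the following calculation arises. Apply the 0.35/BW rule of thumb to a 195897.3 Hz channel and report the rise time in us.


Rise time from bandwidth relationship:
tr = 0.35 / BW
   = 0.35 / 195897.3
   = 1.786650454e-06 s
   = 1.7867 us

1.7867 us


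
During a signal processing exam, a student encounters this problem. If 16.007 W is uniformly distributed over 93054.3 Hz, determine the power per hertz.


Power spectral density:
PSD = P / BW
    = 16.007 / 93054.3
    = 0.00017202 W/Hz

0.00017202 W/Hz


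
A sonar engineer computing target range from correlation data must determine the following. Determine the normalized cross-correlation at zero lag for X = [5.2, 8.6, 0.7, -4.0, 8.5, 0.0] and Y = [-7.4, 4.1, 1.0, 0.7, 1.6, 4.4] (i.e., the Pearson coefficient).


Pearson correlation coefficient (population):
r = cov(X,Y) / (std(X) * std(Y))
Mean X = 3.1667, Mean Y = 0.7333
Cov(X,Y) = -0.942222
Std(X) = 4.647102, Std(Y) = 3.910527
r = -0.0518

-0.0518


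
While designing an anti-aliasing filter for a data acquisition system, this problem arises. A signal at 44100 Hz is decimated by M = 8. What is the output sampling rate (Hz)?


Decimation reduces the sample rate:
fs_out = fs_in / M
       = 44100 / 8
       = 5512.5 Hz

5512.5 Hz


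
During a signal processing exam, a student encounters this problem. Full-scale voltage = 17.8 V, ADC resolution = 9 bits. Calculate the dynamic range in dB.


Dynamic range from full-scale to LSB:
V_min = V_max / 2^bits = 17.8 / 2^9
DR = 20 * log10(V_max / V_min)
   = 20 * log10(2^9)
   = 20 * 9 * log10(2)
   = 54.19 dB

54.19 dB


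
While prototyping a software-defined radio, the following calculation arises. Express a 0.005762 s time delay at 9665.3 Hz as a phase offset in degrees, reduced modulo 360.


Phase shift from frequency and time delay:
phi = 360 * f * t_delay
    = 360 * 9665.3 * 0.005762
    = 20048.93 degrees
    mod 360 = 248.93 degrees

248.93 degrees


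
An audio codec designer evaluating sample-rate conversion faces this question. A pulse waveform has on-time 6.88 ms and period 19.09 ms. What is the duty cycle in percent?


Duty cycle as a percentage:
DC = (t_on / T) * 100
   = (6.88 / 19.09) * 100
   = 0.360398 * 100
   = 36.04 %

36.04 %


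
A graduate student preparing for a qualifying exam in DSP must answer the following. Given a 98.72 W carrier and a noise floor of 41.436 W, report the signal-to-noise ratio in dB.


SNR in decibels:
SNR = 10 * log10(Ps / Pn)
    = 10 * log10(98.72 / 41.436)
    = 10 * log10(2.3825)
    = 10 * 0.377
    = 3.77 dB

3.77 dB


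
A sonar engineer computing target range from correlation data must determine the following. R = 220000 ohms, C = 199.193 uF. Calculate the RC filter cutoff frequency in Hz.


Cutoff frequency of a first-order RC filter:
fc = 1 / (2 * pi * R * C)
C = 199.193 uF = 0.000199193 F
fc = 1 / (2 * pi * 220000 * 0.000199193)
   = 1 / 275.34463679647
   = 0.003632 Hz

0.003632 Hz


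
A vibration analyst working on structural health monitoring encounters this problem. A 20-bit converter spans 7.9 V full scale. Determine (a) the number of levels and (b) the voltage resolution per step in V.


Step 1 — number of quantization levels:
L = 2^N = 2^20 = 1048576

Step 2 — LSB step size:
delta = Vfs / L
      = 7.9 / 1048576
      = 7.53e-06 V

Levels = 1048576; step size = 7.53e-06 V


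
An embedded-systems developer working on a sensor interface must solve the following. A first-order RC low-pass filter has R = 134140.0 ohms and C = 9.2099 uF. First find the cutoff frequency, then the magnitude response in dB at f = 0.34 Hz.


Step 1 — cutoff frequency:
fc = 1 / (2*pi*R*C)
C = 9.2099 uF = 9.2099e-06 F
fc = 1 / (2*pi*134140.0*9.2099e-06)
   = 0.128827 Hz

Step 2 — magnitude at f = 0.34 Hz:
|H(f)| = 1 / sqrt(1 + (f/fc)^2)
f/fc = 0.34 / 0.128827 = 2.639198
|H| = 1 / sqrt(1 + 6.965366) = 0.3543212
|H|_dB = 20*log10(0.3543212) = -9.01 dB

fc = 0.128827 Hz; |H(0.34 Hz)| = -9.01 dB


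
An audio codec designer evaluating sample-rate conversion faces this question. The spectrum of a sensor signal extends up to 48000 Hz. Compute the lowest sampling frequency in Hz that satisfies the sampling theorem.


The Nyquist rate is twice the maximum frequency component.
fs_min = 2 * fmax
      = 2 * 48000
      = 96000 Hz

96000


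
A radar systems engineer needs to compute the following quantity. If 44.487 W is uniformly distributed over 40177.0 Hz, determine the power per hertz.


Power spectral density:
PSD = P / BW
    = 44.487 / 40177.0
    = 0.00110728 W/Hz

0.00110728 W/Hz


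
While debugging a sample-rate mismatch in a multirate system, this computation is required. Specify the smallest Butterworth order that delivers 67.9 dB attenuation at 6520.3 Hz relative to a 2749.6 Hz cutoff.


Butterworth filter order formula:
n = log10(10^(A/10) - 1) / (2 * log10(f_stop/f_pass))
10^(67.9/10) - 1 = 6165949.0186
f_stop/f_pass = 6520.3 / 2749.6 = 2.3714
n = 9.0534 -> ceil = 10

10


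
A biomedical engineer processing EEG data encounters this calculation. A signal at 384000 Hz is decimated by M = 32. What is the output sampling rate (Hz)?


Decimation reduces the sample rate:
fs_out = fs_in / M
       = 384000 / 32
       = 12000.0 Hz

12000.0 Hz


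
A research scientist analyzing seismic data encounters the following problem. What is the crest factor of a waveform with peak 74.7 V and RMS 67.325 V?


Crest factor is the ratio of peak to RMS:
CF = V_peak / V_rms
   = 74.7 / 67.325
   = 1.1095

1.1095


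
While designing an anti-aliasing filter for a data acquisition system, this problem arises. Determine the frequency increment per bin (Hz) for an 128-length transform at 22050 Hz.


DFT frequency resolution:
df = fs / N
   = 22050 / 128
   = 172.2656 Hz

172.2656 Hz


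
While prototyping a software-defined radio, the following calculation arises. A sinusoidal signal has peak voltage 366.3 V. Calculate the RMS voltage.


RMS voltage for a sinusoidal waveform:
V_rms = V_peak / sqrt(2)
      = 366.3 / 1.414214
      = 259.013 V

259.013 V


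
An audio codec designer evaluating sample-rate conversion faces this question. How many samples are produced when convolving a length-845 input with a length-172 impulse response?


Linear convolution output length:
L = N + M - 1
  = 845 + 172 - 1
  = 1016 samples

1016


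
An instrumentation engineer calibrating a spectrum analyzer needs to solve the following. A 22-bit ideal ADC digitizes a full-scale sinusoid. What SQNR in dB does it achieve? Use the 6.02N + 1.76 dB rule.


Theoretical SNR for a full-scale sinusoid:
SNR = 6.02 * N + 1.76
    = 6.02 * 22 + 1.76
    = 132.44 + 1.76
    = 134.2 dB

134.2 dB


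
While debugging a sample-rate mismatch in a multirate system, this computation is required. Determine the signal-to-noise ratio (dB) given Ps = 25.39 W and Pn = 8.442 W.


SNR in decibels:
SNR = 10 * log10(Ps / Pn)
    = 10 * log10(25.39 / 8.442)
    = 10 * log10(3.0076)
    = 10 * 0.4782
    = 4.78 dB

4.78 dB


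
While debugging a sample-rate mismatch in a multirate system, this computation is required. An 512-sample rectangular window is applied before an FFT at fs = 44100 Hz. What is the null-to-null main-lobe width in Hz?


Main lobe width for a rectangular window:
Width = 2 * fs / N
      = 2 * 44100 / 512
      = 88200 / 512
      = 172.266 Hz

172.266 Hz


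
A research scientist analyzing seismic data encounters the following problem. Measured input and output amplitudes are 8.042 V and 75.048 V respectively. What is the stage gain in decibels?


Voltage gain in dB:
G = 20 * log10(Vout / Vin)
  = 20 * log10(75.048 / 8.042)
  = 20 * log10(9.332007)
  = 20 * 0.969975
  = 19.4 dB

19.4 dB


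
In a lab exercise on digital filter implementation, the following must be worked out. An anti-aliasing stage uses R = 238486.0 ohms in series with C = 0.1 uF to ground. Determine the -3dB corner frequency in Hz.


Cutoff frequency of a first-order RC filter:
fc = 1 / (2 * pi * R * C)
C = 0.1 uF = 1e-07 F
fc = 1 / (2 * pi * 238486.0 * 1e-07)
   = 1 / 0.1498451731168
   = 6.673555 Hz

6.673555 Hz


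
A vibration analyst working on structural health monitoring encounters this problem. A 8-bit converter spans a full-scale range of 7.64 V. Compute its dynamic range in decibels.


Dynamic range from full-scale to LSB:
V_min = V_max / 2^bits = 7.64 / 2^8
DR = 20 * log10(V_max / V_min)
   = 20 * log10(2^8)
   = 20 * 8 * log10(2)
   = 48.16 dB

48.16 dB


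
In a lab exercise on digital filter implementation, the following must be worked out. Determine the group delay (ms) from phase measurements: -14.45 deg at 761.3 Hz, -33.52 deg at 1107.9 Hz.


Group delay from phase difference:
tau = -d(phi)/d(omega)
d(phi) = -19.07 deg = -0.332834 rad
d(omega) = 2*pi*(1107.9 - 761.3) = 2177.752 rad/s
tau = -(-0.332834) / 2177.752
    = 0.1528 ms

0.1528 ms


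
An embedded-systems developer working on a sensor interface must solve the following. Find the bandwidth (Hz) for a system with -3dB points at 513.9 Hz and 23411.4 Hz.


Bandwidth is the difference of -3dB frequencies:
BW = f_high - f_low
   = 23411.4 - 513.9
   = 22897.5 Hz

22897.5 Hz


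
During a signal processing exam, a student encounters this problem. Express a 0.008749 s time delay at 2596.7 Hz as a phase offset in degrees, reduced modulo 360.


Phase shift from frequency and time delay:
phi = 360 * f * t_delay
    = 360 * 2596.7 * 0.008749
    = 8178.67 degrees
    mod 360 = 258.67 degrees

258.67 degrees


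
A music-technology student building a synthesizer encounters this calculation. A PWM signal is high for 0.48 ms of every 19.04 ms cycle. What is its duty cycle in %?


Duty cycle as a percentage:
DC = (t_on / T) * 100
   = (0.48 / 19.04) * 100
   = 0.02521 * 100
   = 2.52 %

2.52 %


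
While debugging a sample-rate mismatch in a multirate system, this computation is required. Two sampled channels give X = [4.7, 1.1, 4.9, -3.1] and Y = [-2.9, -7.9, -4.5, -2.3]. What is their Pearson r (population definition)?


Pearson correlation coefficient (population):
r = cov(X,Y) / (std(X) * std(Y))
Mean X = 1.9, Mean Y = -4.4
Cov(X,Y) = -0.95
Std(X) = 3.258834, Std(Y) = 2.174856
r = -0.134

-0.134


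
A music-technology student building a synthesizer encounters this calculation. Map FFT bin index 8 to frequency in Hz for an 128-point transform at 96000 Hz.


Frequency of DFT bin k:
f_k = k * fs / N
    = 8 * 96000 / 128
    = 768000 / 128
    = 6000.0 Hz

6000.0 Hz


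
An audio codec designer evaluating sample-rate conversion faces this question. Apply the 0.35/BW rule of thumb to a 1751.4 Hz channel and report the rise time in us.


Rise time from bandwidth relationship:
tr = 0.35 / BW
   = 0.35 / 1751.4
   = 0.0001998401279 s
   = 199.8401 us

199.8401 us


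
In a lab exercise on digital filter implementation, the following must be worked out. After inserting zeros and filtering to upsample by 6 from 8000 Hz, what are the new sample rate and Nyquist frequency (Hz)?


Step 1 — output sample rate after interpolation by L:
fs_out = L * fs_in = 6 * 8000 = 48000 Hz

Step 2 — Nyquist frequency of the output stream:
f_Nyq = fs_out / 2 = 48000 / 2 = 24000.0 Hz

fs_out = 48000 Hz; f_Nyquist = 24000.0 Hz


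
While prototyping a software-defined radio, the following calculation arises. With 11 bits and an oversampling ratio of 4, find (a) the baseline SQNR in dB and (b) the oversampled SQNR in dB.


Step 1 — baseline SQNR at Nyquist:
SQNR_base = 6.02*N + 1.76
          = 6.02*11 + 1.76
          = 67.98 dB

Step 2 — oversampling processing gain:
G = 10*log10(OSR) = 10*log10(4) = 6.02 dB

Step 3 — total:
SQNR_total = 67.98 + 6.02 = 74.0 dB

Base SQNR = 67.98 dB; oversampled SQNR = 74.0 dB


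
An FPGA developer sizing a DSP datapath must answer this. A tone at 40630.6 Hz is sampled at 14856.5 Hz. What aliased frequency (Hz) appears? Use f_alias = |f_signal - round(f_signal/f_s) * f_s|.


Compute the nearest integer multiple of fs to the signal:
n = round(40630.6 / 14856.5) = 3
f_alias = |40630.6 - 3 * 14856.5|
        = |40630.6 - 44569.5|
        = 3938.9 Hz

3938.9


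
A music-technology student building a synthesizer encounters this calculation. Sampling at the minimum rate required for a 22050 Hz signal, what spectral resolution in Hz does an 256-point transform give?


Step 1 — Nyquist sampling rate:
fs = 2 * fmax = 2 * 22050 = 44100 Hz

Step 2 — DFT bin spacing:
df = fs / N = 44100 / 256 = 172.2656 Hz

172.2656 Hz


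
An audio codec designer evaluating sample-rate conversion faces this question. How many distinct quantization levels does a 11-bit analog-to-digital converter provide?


Number of quantization levels = 2^N
= 2^11
= 2048

2048


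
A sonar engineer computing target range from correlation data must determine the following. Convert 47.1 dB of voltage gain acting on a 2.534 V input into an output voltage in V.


Output voltage from dB gain:
V_out = V_in * 10^(gain_dB / 20)
      = 2.534 * 10^(47.1 / 20)
      = 2.534 * 226.464431
      = 573.8609 V

573.8609 V


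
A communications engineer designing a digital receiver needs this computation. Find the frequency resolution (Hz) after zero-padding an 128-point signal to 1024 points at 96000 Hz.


Frequency resolution after zero-padding:
N_padded = 128 * 8 = 1024
df = fs / N_padded
   = 96000 / 1024
   = 93.75 Hz

93.75 Hz


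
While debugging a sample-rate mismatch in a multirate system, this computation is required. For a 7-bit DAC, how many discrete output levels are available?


Number of quantization levels = 2^N
= 2^7
= 128

128


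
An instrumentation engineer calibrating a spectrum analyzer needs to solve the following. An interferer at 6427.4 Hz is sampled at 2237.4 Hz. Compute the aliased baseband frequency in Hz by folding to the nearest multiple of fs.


Compute the nearest integer multiple of fs to the signal:
n = round(6427.4 / 2237.4) = 3
f_alias = |6427.4 - 3 * 2237.4|
        = |6427.4 - 6712.2|
        = 284.8 Hz

284.8


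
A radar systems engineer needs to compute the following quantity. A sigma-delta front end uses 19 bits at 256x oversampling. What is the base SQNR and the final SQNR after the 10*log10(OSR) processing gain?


Step 1 — baseline SQNR at Nyquist:
SQNR_base = 6.02*N + 1.76
          = 6.02*19 + 1.76
          = 116.14 dB

Step 2 — oversampling processing gain:
G = 10*log10(OSR) = 10*log10(256) = 24.08 dB

Step 3 — total:
SQNR_total = 116.14 + 24.08 = 140.22 dB

Base SQNR = 116.14 dB; oversampled SQNR = 140.22 dB


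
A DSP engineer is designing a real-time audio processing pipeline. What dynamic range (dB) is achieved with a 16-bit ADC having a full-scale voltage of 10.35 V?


Dynamic range from full-scale to LSB:
V_min = V_max / 2^bits = 10.35 / 2^16
DR = 20 * log10(V_max / V_min)
   = 20 * log10(2^16)
   = 20 * 16 * log10(2)
   = 96.33 dB

96.33 dB


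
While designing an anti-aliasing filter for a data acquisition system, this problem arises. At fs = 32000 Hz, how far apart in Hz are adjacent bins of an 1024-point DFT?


DFT frequency resolution:
df = fs / N
   = 32000 / 1024
   = 31.25 Hz

31.25 Hz


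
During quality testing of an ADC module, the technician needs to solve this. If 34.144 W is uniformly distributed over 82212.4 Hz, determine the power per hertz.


Power spectral density:
PSD = P / BW
    = 34.144 / 82212.4
    = 0.00041531 W/Hz

0.00041531 W/Hz


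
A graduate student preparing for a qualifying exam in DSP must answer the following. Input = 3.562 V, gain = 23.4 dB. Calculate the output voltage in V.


Output voltage from dB gain:
V_out = V_in * 10^(gain_dB / 20)
      = 3.562 * 10^(23.4 / 20)
      = 3.562 * 14.791084
      = 52.6858 V

52.6858 V


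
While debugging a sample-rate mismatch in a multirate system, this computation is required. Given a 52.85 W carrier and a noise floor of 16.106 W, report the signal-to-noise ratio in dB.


SNR in decibels:
SNR = 10 * log10(Ps / Pn)
    = 10 * log10(52.85 / 16.106)
    = 10 * log10(3.2814)
    = 10 * 0.5161
    = 5.16 dB

5.16 dB


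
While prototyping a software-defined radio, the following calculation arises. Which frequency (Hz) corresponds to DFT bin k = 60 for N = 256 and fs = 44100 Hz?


Frequency of DFT bin k:
f_k = k * fs / N
    = 60 * 44100 / 256
    = 2646000 / 256
    = 10335.938 Hz

10335.938 Hz


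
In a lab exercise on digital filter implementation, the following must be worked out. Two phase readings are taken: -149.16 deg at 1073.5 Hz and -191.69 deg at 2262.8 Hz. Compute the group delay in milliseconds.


Group delay from phase difference:
tau = -d(phi)/d(omega)
d(phi) = -42.53 deg = -0.742289 rad
d(omega) = 2*pi*(2262.8 - 1073.5) = 7472.5923 rad/s
tau = -(-0.742289) / 7472.5923
    = 0.0993 ms

0.0993 ms


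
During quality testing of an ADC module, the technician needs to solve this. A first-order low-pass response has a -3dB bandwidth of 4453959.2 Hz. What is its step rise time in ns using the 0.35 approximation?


Rise time from bandwidth relationship:
tr = 0.35 / BW
   = 0.35 / 4453959.2
   = 7.858177057e-08 s
   = 78.5818 ns

78.5818 ns


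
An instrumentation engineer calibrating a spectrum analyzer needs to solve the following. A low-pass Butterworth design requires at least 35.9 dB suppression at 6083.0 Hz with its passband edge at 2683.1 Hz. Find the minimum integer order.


Butterworth filter order formula:
n = log10(10^(A/10) - 1) / (2 * log10(f_stop/f_pass))
10^(35.9/10) - 1 = 3889.4514
f_stop/f_pass = 6083.0 / 2683.1 = 2.2672
n = 5.0493 -> ceil = 6

6


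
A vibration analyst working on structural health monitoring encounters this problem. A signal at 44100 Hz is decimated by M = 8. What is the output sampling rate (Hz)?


Decimation reduces the sample rate:
fs_out = fs_in / M
       = 44100 / 8
       = 5512.5 Hz

5512.5 Hz


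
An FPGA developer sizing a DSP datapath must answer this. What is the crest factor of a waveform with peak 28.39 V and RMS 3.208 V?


Crest factor is the ratio of peak to RMS:
CF = V_peak / V_rms
   = 28.39 / 3.208
   = 8.8498

8.8498


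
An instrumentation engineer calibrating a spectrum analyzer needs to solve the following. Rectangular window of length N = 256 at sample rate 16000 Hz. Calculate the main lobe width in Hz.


Main lobe width for a rectangular window:
Width = 2 * fs / N
      = 2 * 16000 / 256
      = 32000 / 256
      = 125.0 Hz

125.0 Hz


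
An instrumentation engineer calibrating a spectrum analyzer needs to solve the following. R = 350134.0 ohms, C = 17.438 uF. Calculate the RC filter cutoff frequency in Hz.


Cutoff frequency of a first-order RC filter:
fc = 1 / (2 * pi * R * C)
C = 17.438 uF = 1.7438e-05 F
fc = 1 / (2 * pi * 350134.0 * 1.7438e-05)
   = 1 / 38.362846754151
   = 0.026067 Hz

0.026067 Hz


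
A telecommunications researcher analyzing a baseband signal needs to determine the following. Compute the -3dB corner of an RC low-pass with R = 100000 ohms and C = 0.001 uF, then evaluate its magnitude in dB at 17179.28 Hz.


Step 1 — cutoff frequency:
fc = 1 / (2*pi*R*C)
C = 0.001 uF = 1e-09 F
fc = 1 / (2*pi*100000*1e-09)
   = 1591.549 Hz

Step 2 — magnitude at f = 17179.28 Hz:
|H(f)| = 1 / sqrt(1 + (f/fc)^2)
f/fc = 17179.28 / 1591.549 = 10.794063
|H| = 1 / sqrt(1 + 116.511796) = 0.0922485
|H|_dB = 20*log10(0.0922485) = -20.7 dB

fc = 1591.549 Hz; |H(17179.28 Hz)| = -20.7 dB


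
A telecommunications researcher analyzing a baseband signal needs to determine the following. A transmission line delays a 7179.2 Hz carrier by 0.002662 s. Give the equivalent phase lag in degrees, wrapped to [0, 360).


Phase shift from frequency and time delay:
phi = 360 * f * t_delay
    = 360 * 7179.2 * 0.002662
    = 6879.97 degrees
    mod 360 = 39.97 degrees

39.97 degrees


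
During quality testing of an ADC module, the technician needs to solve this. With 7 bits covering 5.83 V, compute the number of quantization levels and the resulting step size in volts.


Step 1 — number of quantization levels:
L = 2^N = 2^7 = 128

Step 2 — LSB step size:
delta = Vfs / L
      = 5.83 / 128
      = 0.04554688 V

Levels = 128; step size = 0.04554688 V


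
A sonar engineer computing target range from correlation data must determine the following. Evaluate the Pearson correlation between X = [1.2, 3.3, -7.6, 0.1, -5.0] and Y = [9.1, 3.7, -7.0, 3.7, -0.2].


Pearson correlation coefficient (population):
r = cov(X,Y) / (std(X) * std(Y))
Mean X = -1.6, Mean Y = 1.86
Cov(X,Y) = 18.516
Std(X) = 4.057093, Std(Y) = 5.327889
r = 0.8566

0.8566


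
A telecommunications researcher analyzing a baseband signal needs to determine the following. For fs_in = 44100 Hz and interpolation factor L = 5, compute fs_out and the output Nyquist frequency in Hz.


Step 1 — output sample rate after interpolation by L:
fs_out = L * fs_in = 5 * 44100 = 220500 Hz

Step 2 — Nyquist frequency of the output stream:
f_Nyq = fs_out / 2 = 220500 / 2 = 110250.0 Hz

fs_out = 220500 Hz; f_Nyquist = 110250.0 Hz


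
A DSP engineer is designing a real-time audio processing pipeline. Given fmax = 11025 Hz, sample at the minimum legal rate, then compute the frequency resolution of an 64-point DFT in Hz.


Step 1 — Nyquist sampling rate:
fs = 2 * fmax = 2 * 11025 = 22050 Hz

Step 2 — DFT bin spacing:
df = fs / N = 22050 / 64 = 344.5312 Hz

344.5312 Hz


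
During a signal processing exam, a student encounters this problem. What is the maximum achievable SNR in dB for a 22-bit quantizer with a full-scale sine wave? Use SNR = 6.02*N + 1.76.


Theoretical SNR for a full-scale sinusoid:
SNR = 6.02 * N + 1.76
    = 6.02 * 22 + 1.76
    = 132.44 + 1.76
    = 134.2 dB

134.2 dB


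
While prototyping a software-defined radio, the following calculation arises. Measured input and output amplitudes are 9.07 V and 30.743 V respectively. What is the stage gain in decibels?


Voltage gain in dB:
G = 20 * log10(Vout / Vin)
  = 20 * log10(30.743 / 9.07)
  = 20 * log10(3.389526)
  = 20 * 0.530139
  = 10.6 dB

10.6 dB


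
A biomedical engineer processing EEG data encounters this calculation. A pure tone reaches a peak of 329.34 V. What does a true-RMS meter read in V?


RMS voltage for a sinusoidal waveform:
V_rms = V_peak / sqrt(2)
      = 329.34 / 1.414214
      = 232.879 V

232.879 V


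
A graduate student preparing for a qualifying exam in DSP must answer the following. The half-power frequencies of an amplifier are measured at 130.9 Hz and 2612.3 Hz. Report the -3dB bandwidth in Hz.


Bandwidth is the difference of -3dB frequencies:
BW = f_high - f_low
   = 2612.3 - 130.9
   = 2481.4 Hz

2481.4 Hz


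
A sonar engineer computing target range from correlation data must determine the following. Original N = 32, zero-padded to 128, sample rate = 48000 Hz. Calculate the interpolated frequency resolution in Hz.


Frequency resolution after zero-padding:
N_padded = 32 * 4 = 128
df = fs / N_padded
   = 48000 / 128
   = 375.0 Hz

375.0 Hz


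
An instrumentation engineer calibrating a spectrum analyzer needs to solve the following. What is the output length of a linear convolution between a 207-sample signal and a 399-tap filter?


Linear convolution output length:
L = N + M - 1
  = 207 + 399 - 1
  = 605 samples

605


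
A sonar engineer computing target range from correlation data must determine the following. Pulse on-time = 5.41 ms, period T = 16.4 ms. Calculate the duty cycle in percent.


Duty cycle as a percentage:
DC = (t_on / T) * 100
   = (5.41 / 16.4) * 100
   = 0.329878 * 100
   = 32.99 %

32.99 %


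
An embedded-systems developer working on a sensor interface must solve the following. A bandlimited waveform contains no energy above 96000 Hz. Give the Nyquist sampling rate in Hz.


The Nyquist rate is twice the maximum frequency component.
fs_min = 2 * fmax
      = 2 * 96000
      = 192000 Hz

192000


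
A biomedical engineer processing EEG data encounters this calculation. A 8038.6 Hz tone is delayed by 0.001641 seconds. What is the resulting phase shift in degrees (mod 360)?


Phase shift from frequency and time delay:
phi = 360 * f * t_delay
    = 360 * 8038.6 * 0.001641
    = 4748.88 degrees
    mod 360 = 68.88 degrees

68.88 degrees


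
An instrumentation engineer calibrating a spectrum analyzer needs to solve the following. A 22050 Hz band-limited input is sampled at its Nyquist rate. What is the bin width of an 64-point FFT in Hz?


Step 1 — Nyquist sampling rate:
fs = 2 * fmax = 2 * 22050 = 44100 Hz

Step 2 — DFT bin spacing:
df = fs / N = 44100 / 64 = 689.0625 Hz

689.0625 Hz


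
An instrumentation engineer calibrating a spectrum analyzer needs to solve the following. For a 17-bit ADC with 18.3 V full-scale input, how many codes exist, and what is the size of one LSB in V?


Step 1 — number of quantization levels:
L = 2^N = 2^17 = 131072

Step 2 — LSB step size:
delta = Vfs / L
      = 18.3 / 131072
      = 0.00013962 V

Levels = 131072; step size = 0.00013962 V


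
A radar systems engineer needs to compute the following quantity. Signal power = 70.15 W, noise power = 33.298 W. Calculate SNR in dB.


SNR in decibels:
SNR = 10 * log10(Ps / Pn)
    = 10 * log10(70.15 / 33.298)
    = 10 * log10(2.1067)
    = 10 * 0.3236
    = 3.24 dB

3.24 dB


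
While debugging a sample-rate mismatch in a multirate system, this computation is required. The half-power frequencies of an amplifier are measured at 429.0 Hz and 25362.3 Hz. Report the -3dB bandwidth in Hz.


Bandwidth is the difference of -3dB frequencies:
BW = f_high - f_low
   = 25362.3 - 429.0
   = 24933.3 Hz

24933.3 Hz


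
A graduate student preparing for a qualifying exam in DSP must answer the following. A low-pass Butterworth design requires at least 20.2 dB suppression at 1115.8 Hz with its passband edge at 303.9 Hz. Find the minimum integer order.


Butterworth filter order formula:
n = log10(10^(A/10) - 1) / (2 * log10(f_stop/f_pass))
10^(20.2/10) - 1 = 103.7129
f_stop/f_pass = 1115.8 / 303.9 = 3.6716
n = 1.7844 -> ceil = 2

2


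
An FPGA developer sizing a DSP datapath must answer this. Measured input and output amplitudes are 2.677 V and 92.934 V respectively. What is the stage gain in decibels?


Voltage gain in dB:
G = 20 * log10(Vout / Vin)
  = 20 * log10(92.934 / 2.677)
  = 20 * log10(34.715727)
  = 20 * 1.540526
  = 30.81 dB

30.81 dB


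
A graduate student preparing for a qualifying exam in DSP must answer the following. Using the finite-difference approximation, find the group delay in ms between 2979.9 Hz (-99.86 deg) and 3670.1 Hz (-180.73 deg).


Group delay from phase difference:
tau = -d(phi)/d(omega)
d(phi) = -80.87 deg = -1.411448 rad
d(omega) = 2*pi*(3670.1 - 2979.9) = 4336.6545 rad/s
tau = -(-1.411448) / 4336.6545
    = 0.3255 ms

0.3255 ms


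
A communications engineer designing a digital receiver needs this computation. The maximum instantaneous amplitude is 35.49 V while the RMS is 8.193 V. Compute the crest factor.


Crest factor is the ratio of peak to RMS:
CF = V_peak / V_rms
   = 35.49 / 8.193
   = 4.3317

4.3317


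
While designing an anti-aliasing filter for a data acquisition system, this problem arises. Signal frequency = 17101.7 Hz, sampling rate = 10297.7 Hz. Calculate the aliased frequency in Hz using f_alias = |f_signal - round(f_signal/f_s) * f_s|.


Compute the nearest integer multiple of fs to the signal:
n = round(17101.7 / 10297.7) = 2
f_alias = |17101.7 - 2 * 10297.7|
        = |17101.7 - 20595.4|
        = 3493.7 Hz

3493.7


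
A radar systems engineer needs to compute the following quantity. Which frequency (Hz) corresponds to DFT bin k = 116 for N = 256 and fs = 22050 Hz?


Frequency of DFT bin k:
f_k = k * fs / N
    = 116 * 22050 / 256
    = 2557800 / 256
    = 9991.406 Hz

9991.406 Hz


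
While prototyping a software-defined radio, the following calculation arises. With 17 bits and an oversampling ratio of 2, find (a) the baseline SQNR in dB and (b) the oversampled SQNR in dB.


Step 1 — baseline SQNR at Nyquist:
SQNR_base = 6.02*N + 1.76
          = 6.02*17 + 1.76
          = 104.1 dB

Step 2 — oversampling processing gain:
G = 10*log10(OSR) = 10*log10(2) = 3.01 dB

Step 3 — total:
SQNR_total = 104.1 + 3.01 = 107.11 dB

Base SQNR = 104.1 dB; oversampled SQNR = 107.11 dB


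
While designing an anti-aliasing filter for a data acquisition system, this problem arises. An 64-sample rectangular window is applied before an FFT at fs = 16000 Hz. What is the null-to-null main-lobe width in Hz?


Main lobe width for a rectangular window:
Width = 2 * fs / N
      = 2 * 16000 / 64
      = 32000 / 64
      = 500.0 Hz

500.0 Hz


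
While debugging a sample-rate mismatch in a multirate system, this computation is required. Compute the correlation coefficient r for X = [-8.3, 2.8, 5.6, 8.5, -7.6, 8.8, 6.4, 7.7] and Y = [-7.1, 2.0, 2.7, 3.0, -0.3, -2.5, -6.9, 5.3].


Pearson correlation coefficient (population):
r = cov(X,Y) / (std(X) * std(Y))
Mean X = 2.9875, Mean Y = -0.475
Cov(X,Y) = 11.679063
Std(X) = 6.561143, Std(Y) = 4.343602
r = 0.4098

0.4098


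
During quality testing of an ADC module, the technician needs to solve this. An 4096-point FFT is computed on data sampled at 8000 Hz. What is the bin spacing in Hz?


DFT frequency resolution:
df = fs / N
   = 8000 / 4096
   = 1.9531 Hz

1.9531 Hz


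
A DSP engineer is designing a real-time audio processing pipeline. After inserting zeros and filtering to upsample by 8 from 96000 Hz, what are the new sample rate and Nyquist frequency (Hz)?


Step 1 — output sample rate after interpolation by L:
fs_out = L * fs_in = 8 * 96000 = 768000 Hz

Step 2 — Nyquist frequency of the output stream:
f_Nyq = fs_out / 2 = 768000 / 2 = 384000.0 Hz

fs_out = 768000 Hz; f_Nyquist = 384000.0 Hz


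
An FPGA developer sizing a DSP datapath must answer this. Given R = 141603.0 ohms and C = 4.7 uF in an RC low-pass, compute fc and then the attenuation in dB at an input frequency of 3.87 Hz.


Step 1 — cutoff frequency:
fc = 1 / (2*pi*R*C)
C = 4.7 uF = 4.7e-06 F
fc = 1 / (2*pi*141603.0*4.7e-06)
   = 0.239139 Hz

Step 2 — magnitude at f = 3.87 Hz:
|H(f)| = 1 / sqrt(1 + (f/fc)^2)
f/fc = 3.87 / 0.239139 = 16.183057
|H| = 1 / sqrt(1 + 261.891334) = 0.0616754
|H|_dB = 20*log10(0.0616754) = -24.2 dB

fc = 0.239139 Hz; |H(3.87 Hz)| = -24.2 dB


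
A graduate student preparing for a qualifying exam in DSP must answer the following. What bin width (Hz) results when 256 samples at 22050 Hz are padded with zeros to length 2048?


Frequency resolution after zero-padding:
N_padded = 256 * 8 = 2048
df = fs / N_padded
   = 22050 / 2048
   = 10.7666 Hz

10.7666 Hz


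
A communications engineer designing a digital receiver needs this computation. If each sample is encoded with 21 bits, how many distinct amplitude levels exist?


Number of quantization levels = 2^N
= 2^21
= 2097152

2097152


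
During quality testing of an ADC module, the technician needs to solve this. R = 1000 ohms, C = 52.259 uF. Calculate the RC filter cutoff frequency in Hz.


Cutoff frequency of a first-order RC filter:
fc = 1 / (2 * pi * R * C)
C = 52.259 uF = 5.2259e-05 F
fc = 1 / (2 * pi * 1000 * 5.2259e-05)
   = 1 / 0.3283529809679
   = 3.045503 Hz

3.045503 Hz


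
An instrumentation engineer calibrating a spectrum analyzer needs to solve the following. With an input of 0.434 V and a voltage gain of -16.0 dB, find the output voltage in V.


Output voltage from dB gain:
V_out = V_in * 10^(gain_dB / 20)
      = 0.434 * 10^(-16.0 / 20)
      = 0.434 * 0.158489
      = 0.0688 V

0.0688 V


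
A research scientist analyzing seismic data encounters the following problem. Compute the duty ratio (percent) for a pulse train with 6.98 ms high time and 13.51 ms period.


Duty cycle as a percentage:
DC = (t_on / T) * 100
   = (6.98 / 13.51) * 100
   = 0.516654 * 100
   = 51.67 %

51.67 %


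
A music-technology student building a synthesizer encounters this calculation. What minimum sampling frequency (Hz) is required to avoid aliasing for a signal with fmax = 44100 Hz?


The Nyquist rate is twice the maximum frequency component.
fs_min = 2 * fmax
      = 2 * 44100
      = 88200 Hz

88200


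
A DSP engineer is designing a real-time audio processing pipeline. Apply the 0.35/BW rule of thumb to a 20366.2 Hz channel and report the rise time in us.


Rise time from bandwidth relationship:
tr = 0.35 / BW
   = 0.35 / 20366.2
   = 1.718533649e-05 s
   = 17.1853 us

17.1853 us


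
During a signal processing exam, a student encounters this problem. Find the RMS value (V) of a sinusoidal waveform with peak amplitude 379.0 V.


RMS voltage for a sinusoidal waveform:
V_rms = V_peak / sqrt(2)
      = 379.0 / 1.414214
      = 267.993 V

267.993 V


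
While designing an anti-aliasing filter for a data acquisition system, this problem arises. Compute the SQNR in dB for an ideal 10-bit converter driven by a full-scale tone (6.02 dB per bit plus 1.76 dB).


Theoretical SNR for a full-scale sinusoid:
SNR = 6.02 * N + 1.76
    = 6.02 * 10 + 1.76
    = 60.2 + 1.76
    = 61.96 dB

61.96 dB


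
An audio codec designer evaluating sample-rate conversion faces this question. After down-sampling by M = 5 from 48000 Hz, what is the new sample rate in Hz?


Decimation reduces the sample rate:
fs_out = fs_in / M
       = 48000 / 5
       = 9600.0 Hz

9600.0 Hz


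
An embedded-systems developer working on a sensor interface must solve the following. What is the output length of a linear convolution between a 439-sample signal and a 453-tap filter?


Linear convolution output length:
L = N + M - 1
  = 439 + 453 - 1
  = 891 samples

891


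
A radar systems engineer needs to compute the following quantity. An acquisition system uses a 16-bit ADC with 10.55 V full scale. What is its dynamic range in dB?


Dynamic range from full-scale to LSB:
V_min = V_max / 2^bits = 10.55 / 2^16
DR = 20 * log10(V_max / V_min)
   = 20 * log10(2^16)
   = 20 * 16 * log10(2)
   = 96.33 dB

96.33 dB


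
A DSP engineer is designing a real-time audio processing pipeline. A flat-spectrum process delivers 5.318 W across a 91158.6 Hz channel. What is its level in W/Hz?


Power spectral density:
PSD = P / BW
    = 5.318 / 91158.6
    = 5.834e-05 W/Hz

5.834e-05 W/Hz


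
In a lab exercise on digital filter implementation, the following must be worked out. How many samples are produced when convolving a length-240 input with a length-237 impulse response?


Linear convolution output length:
L = N + M - 1
  = 240 + 237 - 1
  = 476 samples

476


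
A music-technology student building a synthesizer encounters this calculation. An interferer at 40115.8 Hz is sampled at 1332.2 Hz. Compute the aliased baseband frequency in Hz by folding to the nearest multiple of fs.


Compute the nearest integer multiple of fs to the signal:
n = round(40115.8 / 1332.2) = 30
f_alias = |40115.8 - 30 * 1332.2|
        = |40115.8 - 39966.0|
        = 149.8 Hz

149.8


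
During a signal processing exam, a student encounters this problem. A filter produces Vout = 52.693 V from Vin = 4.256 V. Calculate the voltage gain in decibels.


Voltage gain in dB:
G = 20 * log10(Vout / Vin)
  = 20 * log10(52.693 / 4.256)
  = 20 * log10(12.380874)
  = 20 * 1.092751
  = 21.86 dB

21.86 dB


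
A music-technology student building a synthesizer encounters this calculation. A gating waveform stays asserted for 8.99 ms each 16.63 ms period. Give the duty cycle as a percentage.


Duty cycle as a percentage:
DC = (t_on / T) * 100
   = (8.99 / 16.63) * 100
   = 0.540589 * 100
   = 54.06 %

54.06 %


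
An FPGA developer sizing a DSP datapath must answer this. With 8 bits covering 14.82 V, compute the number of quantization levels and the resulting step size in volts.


Step 1 — number of quantization levels:
L = 2^N = 2^8 = 256

Step 2 — LSB step size:
delta = Vfs / L
      = 14.82 / 256
      = 0.05789063 V

Levels = 256; step size = 0.05789063 V


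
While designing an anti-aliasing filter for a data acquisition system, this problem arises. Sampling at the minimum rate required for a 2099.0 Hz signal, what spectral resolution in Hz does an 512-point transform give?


Step 1 — Nyquist sampling rate:
fs = 2 * fmax = 2 * 2099.0 = 4198.0 Hz

Step 2 — DFT bin spacing:
df = fs / N = 4198.0 / 512 = 8.1992 Hz

8.1992 Hz


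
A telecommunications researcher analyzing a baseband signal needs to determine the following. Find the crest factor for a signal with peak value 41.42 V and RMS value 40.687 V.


Crest factor is the ratio of peak to RMS:
CF = V_peak / V_rms
   = 41.42 / 40.687
   = 1.018

1.018


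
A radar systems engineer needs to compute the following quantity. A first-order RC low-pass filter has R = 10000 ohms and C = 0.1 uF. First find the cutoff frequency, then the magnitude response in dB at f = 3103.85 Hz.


Step 1 — cutoff frequency:
fc = 1 / (2*pi*R*C)
C = 0.1 uF = 1e-07 F
fc = 1 / (2*pi*10000*1e-07)
   = 159.155 Hz

Step 2 — magnitude at f = 3103.85 Hz:
|H(f)| = 1 / sqrt(1 + (f/fc)^2)
f/fc = 3103.85 / 159.155 = 19.502058
|H| = 1 / sqrt(1 + 380.330266) = 0.0512094
|H|_dB = 20*log10(0.0512094) = -25.81 dB

fc = 159.155 Hz; |H(3103.85 Hz)| = -25.81 dB


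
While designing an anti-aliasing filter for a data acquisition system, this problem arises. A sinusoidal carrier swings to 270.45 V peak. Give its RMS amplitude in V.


RMS voltage for a sinusoidal waveform:
V_rms = V_peak / sqrt(2)
      = 270.45 / 1.414214
      = 191.237 V

191.237 V


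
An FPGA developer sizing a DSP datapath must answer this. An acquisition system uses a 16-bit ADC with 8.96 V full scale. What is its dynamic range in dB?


Dynamic range from full-scale to LSB:
V_min = V_max / 2^bits = 8.96 / 2^16
DR = 20 * log10(V_max / V_min)
   = 20 * log10(2^16)
   = 20 * 16 * log10(2)
   = 96.33 dB

96.33 dB


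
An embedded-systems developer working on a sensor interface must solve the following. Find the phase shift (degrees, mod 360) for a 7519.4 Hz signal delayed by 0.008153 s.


Phase shift from frequency and time delay:
phi = 360 * f * t_delay
    = 360 * 7519.4 * 0.008153
    = 22070.04 degrees
    mod 360 = 110.04 degrees

110.04 degrees


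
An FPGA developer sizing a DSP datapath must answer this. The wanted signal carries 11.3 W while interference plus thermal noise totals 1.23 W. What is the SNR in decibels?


SNR in decibels:
SNR = 10 * log10(Ps / Pn)
    = 10 * log10(11.3 / 1.23)
    = 10 * log10(9.187)
    = 10 * 0.9632
    = 9.63 dB

9.63 dB


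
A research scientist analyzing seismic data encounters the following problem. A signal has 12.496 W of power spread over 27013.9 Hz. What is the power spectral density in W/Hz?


Power spectral density:
PSD = P / BW
    = 12.496 / 27013.9
    = 0.00046258 W/Hz

0.00046258 W/Hz


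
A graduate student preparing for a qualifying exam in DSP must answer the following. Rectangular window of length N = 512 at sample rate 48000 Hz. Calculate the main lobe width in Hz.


Main lobe width for a rectangular window:
Width = 2 * fs / N
      = 2 * 48000 / 512
      = 96000 / 512
      = 187.5 Hz

187.5 Hz


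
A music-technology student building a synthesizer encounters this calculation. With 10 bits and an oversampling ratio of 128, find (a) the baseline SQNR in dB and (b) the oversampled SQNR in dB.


Step 1 — baseline SQNR at Nyquist:
SQNR_base = 6.02*N + 1.76
          = 6.02*10 + 1.76
          = 61.96 dB

Step 2 — oversampling processing gain:
G = 10*log10(OSR) = 10*log10(128) = 21.07 dB

Step 3 — total:
SQNR_total = 61.96 + 21.07 = 83.03 dB

Base SQNR = 61.96 dB; oversampled SQNR = 83.03 dB
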